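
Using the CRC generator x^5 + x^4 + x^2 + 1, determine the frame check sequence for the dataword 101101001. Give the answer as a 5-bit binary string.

Append 5 zeros: 10110100100000. Divide by 110101 (XOR where the leading bit is 1):
  pos 0: 101101 XOR 110101 = 011000
  pos 1: 110000 XOR 110101 = 000101
  pos 4: 101010 XOR 110101 = 011111
  pos 5: 111110 XOR 110101 = 001011
  pos 7: 101100 XOR 110101 = 011001
  pos 8: 110010 XOR 110101 = 000111
Remainder (last 5 bits) = 00111. This is the CRC / FCS.

00111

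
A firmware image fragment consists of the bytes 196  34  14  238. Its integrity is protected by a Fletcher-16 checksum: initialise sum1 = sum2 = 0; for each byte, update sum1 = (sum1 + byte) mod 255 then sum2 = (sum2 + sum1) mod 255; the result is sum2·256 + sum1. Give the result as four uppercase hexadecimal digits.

Running sums (mod 255):
  after byte 0 (196): sum1=196, sum2=196
  after byte 1 (34): sum1=230, sum2=171
  after byte 2 (14): sum1=244, sum2=160
  after byte 3 (238): sum1=227, sum2=132
Checksum = sum2·256 + sum1 = 132·256 + 227 = 34019 = 0x84E3.

84E3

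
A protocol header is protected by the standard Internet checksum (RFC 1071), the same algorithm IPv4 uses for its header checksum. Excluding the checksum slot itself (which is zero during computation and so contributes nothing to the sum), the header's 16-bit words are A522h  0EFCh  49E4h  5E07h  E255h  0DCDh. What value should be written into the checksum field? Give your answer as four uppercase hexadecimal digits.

One's-complement addition (fold any carry out of bit 15 back into bit 0):
  0xA522 + 0x0EFC = 0x0B41E
  0xB41E + 0x49E4 = 0x0FE02
  0xFE02 + 0x5E07 = 0x15C09 → wrap carry → 0x5C0A
  0x5C0A + 0xE255 = 0x13E5F → wrap carry → 0x3E60
  0x3E60 + 0x0DCD = 0x04C2D
One's-complement sum = 0x4C2D.
Checksum = ~0x4C2D & 0xFFFF = 0xB3D2.

B3D2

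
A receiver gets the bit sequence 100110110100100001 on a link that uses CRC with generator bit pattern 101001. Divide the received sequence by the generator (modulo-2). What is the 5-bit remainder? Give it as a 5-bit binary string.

Modulo-2 division of 100110110100100001 by 101001:
  pos 0: 100110 XOR 101001 = 001111
  pos 2: 111111 XOR 101001 = 010110
  pos 3: 101100 XOR 101001 = 000101
  pos 6: 101100 XOR 101001 = 000101
  pos 9: 101100 XOR 101001 = 000101
  pos 12: 101001 XOR 101001 = 000000
Remainder = 00000 (zero — the frame passes the CRC check).

00000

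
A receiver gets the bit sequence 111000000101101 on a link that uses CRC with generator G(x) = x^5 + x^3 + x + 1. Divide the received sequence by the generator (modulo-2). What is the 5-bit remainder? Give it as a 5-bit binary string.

10110

Modulo-2 division of 111000000101101 by 101011:
  pos 0: 111000 XOR 101011 = 010011
  pos 1: 100110 XOR 101011 = 001101
  pos 3: 110100 XOR 101011 = 011111
  pos 4: 111111 XOR 101011 = 010100
  pos 5: 101000 XOR 101011 = 000011
  pos 9: 111101 XOR 101011 = 010110
Remainder = 10110 (nonzero — an error is detected).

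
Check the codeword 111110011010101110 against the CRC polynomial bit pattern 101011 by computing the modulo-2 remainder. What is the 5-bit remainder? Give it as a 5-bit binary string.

00000

Modulo-2 division of 111110011010101110 by 101011:
  pos 0: 111110 XOR 101011 = 010101
  pos 1: 101010 XOR 101011 = 000001
  pos 6: 111010 XOR 101011 = 010001
  pos 7: 100011 XOR 101011 = 001000
  pos 9: 100001 XOR 101011 = 001010
  pos 11: 101011 XOR 101011 = 000000
Remainder = 00000 (zero — the frame passes the CRC check).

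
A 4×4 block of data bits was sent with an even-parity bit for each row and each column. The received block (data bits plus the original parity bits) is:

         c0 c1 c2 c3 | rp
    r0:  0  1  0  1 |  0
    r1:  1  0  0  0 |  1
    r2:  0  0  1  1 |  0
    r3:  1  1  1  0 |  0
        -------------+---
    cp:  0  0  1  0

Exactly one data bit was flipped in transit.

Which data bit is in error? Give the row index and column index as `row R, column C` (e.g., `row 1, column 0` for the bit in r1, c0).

Recompute each row's even parity and compare to rp:
  r0: data parity 0, sent rp 0 → ok
  r1: data parity 1, sent rp 1 → ok
  r2: data parity 0, sent rp 0 → ok
  r3: data parity 1, sent rp 0 → mismatch
Recompute each column's even parity and compare to cp:
  c0: data parity 0, sent cp 0 → ok
  c1: data parity 0, sent cp 0 → ok
  c2: data parity 0, sent cp 1 → mismatch
  c3: data parity 0, sent cp 0 → ok
Exactly one row (r3) and one column (c2) fail → the flipped bit is at their intersection.

row 3, column 2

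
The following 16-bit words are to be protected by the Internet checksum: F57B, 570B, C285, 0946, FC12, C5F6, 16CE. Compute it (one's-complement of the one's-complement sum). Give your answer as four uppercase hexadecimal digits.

One's-complement addition (fold any carry out of bit 15 back into bit 0):
  0xF57B + 0x570B = 0x14C86 → wrap carry → 0x4C87
  0x4C87 + 0xC285 = 0x10F0C → wrap carry → 0x0F0D
  0x0F0D + 0x0946 = 0x01853
  0x1853 + 0xFC12 = 0x11465 → wrap carry → 0x1466
  0x1466 + 0xC5F6 = 0x0DA5C
  0xDA5C + 0x16CE = 0x0F12A
One's-complement sum = 0xF12A.
Checksum = ~0xF12A & 0xFFFF = 0x0ED5.

0ED5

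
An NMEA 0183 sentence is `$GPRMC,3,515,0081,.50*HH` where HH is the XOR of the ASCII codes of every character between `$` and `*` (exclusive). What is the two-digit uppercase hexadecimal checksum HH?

XOR the ASCII codes of the payload characters:
  'G' = 0x47 → acc = 0x47
  'P' = 0x50 → acc = 0x17
  'R' = 0x52 → acc = 0x45
  'M' = 0x4D → acc = 0x08
  'C' = 0x43 → acc = 0x4B
  ',' = 0x2C → acc = 0x67
  '3' = 0x33 → acc = 0x54
  ',' = 0x2C → acc = 0x78
  '5' = 0x35 → acc = 0x4D
  '1' = 0x31 → acc = 0x7C
  '5' = 0x35 → acc = 0x49
  ',' = 0x2C → acc = 0x65
  '0' = 0x30 → acc = 0x55
  '0' = 0x30 → acc = 0x65
  '8' = 0x38 → acc = 0x5D
  '1' = 0x31 → acc = 0x6C
  ',' = 0x2C → acc = 0x40
  '.' = 0x2E → acc = 0x6E
  '5' = 0x35 → acc = 0x5B
  '0' = 0x30 → acc = 0x6B
Checksum = 0x6B.

6B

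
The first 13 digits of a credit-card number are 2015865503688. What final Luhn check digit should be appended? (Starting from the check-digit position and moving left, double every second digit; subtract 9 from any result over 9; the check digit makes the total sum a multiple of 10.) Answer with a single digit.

9

Partial digits right→left: 8 8 6 3 0 5 5 6 8 5 1 0 2
Double every second digit counting from the check-digit position (so the 1st, 3rd, 5th, ... of the partial from the right).
  doubled (with −9 where >9): 7 3 0 1 7 2 4 → sum 24
  kept as-is: 8 3 5 6 5 0 → sum 27
Total = 24 + 27 = 51.
Check digit = (10 − (51 mod 10)) mod 10 = 9.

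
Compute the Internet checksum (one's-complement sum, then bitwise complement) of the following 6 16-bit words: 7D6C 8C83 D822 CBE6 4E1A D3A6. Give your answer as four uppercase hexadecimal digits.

3045

One's-complement addition (fold any carry out of bit 15 back into bit 0):
  0x7D6C + 0x8C83 = 0x109EF → wrap carry → 0x09F0
  0x09F0 + 0xD822 = 0x0E212
  0xE212 + 0xCBE6 = 0x1ADF8 → wrap carry → 0xADF9
  0xADF9 + 0x4E1A = 0x0FC13
  0xFC13 + 0xD3A6 = 0x1CFB9 → wrap carry → 0xCFBA
One's-complement sum = 0xCFBA.
Checksum = ~0xCFBA & 0xFFFF = 0x3045.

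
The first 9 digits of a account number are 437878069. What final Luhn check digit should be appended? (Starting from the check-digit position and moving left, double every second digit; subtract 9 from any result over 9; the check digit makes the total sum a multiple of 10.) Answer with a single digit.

Partial digits right→left: 9 6 0 8 7 8 7 3 4
Double every second digit counting from the check-digit position (so the 1st, 3rd, 5th, ... of the partial from the right).
  doubled (with −9 where >9): 9 0 5 5 8 → sum 27
  kept as-is: 6 8 8 3 → sum 25
Total = 27 + 25 = 52.
Check digit = (10 − (52 mod 10)) mod 10 = 8.

8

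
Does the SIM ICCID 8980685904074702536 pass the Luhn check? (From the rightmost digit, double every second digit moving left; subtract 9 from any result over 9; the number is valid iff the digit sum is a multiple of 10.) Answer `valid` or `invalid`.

From the right, keep odd positions and double even positions (subtract 9 from any doubled value over 9):
  doubled (positions 2,4,...): 6 4 5 5 8 9 7 0 9 → sum 53
  kept (positions 1,3,...): 6 5 0 4 0 0 5 6 8 8 → sum 42
Total = 95.
95 mod 10 = 5, so the number is invalid.

invalid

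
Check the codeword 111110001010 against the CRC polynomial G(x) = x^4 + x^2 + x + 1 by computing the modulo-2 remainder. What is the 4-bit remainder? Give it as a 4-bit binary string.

0010

Modulo-2 division of 111110001010 by 10111:
  pos 0: 11111 XOR 10111 = 01000
  pos 1: 10000 XOR 10111 = 00111
  pos 3: 11100 XOR 10111 = 01011
  pos 4: 10111 XOR 10111 = 00000
Remainder = 0010 (nonzero — an error is detected).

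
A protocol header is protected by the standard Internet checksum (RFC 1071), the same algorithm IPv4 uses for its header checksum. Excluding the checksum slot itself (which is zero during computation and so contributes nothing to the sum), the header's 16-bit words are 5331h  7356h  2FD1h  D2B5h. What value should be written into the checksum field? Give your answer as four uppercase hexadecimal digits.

One's-complement addition (fold any carry out of bit 15 back into bit 0):
  0x5331 + 0x7356 = 0x0C687
  0xC687 + 0x2FD1 = 0x0F658
  0xF658 + 0xD2B5 = 0x1C90D → wrap carry → 0xC90E
One's-complement sum = 0xC90E.
Checksum = ~0xC90E & 0xFFFF = 0x36F1.

36F1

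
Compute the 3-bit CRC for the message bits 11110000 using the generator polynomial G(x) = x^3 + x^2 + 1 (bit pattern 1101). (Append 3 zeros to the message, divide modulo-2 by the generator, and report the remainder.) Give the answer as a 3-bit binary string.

Append 3 zeros: 11110000000. Divide by 1101 (XOR where the leading bit is 1):
  pos 0: 1111 XOR 1101 = 0010
  pos 2: 1000 XOR 1101 = 0101
  pos 3: 1010 XOR 1101 = 0111
  pos 4: 1110 XOR 1101 = 0011
  pos 6: 1100 XOR 1101 = 0001
Remainder (last 3 bits) = 010. This is the CRC / FCS.

010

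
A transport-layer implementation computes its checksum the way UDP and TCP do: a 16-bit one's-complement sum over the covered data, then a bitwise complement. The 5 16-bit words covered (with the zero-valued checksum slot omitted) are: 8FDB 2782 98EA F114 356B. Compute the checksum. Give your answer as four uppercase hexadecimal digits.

One's-complement addition (fold any carry out of bit 15 back into bit 0):
  0x8FDB + 0x2782 = 0x0B75D
  0xB75D + 0x98EA = 0x15047 → wrap carry → 0x5048
  0x5048 + 0xF114 = 0x1415C → wrap carry → 0x415D
  0x415D + 0x356B = 0x076C8
One's-complement sum = 0x76C8.
Checksum = ~0x76C8 & 0xFFFF = 0x8937.

8937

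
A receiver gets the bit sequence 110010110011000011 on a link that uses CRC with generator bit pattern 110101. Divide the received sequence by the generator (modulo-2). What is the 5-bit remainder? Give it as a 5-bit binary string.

Modulo-2 division of 110010110011000011 by 110101:
  pos 0: 110010 XOR 110101 = 000111
  pos 3: 111110 XOR 110101 = 001011
  pos 5: 101101 XOR 110101 = 011000
  pos 6: 110001 XOR 110101 = 000100
  pos 9: 100000 XOR 110101 = 010101
  pos 10: 101010 XOR 110101 = 011111
  pos 11: 111111 XOR 110101 = 001010
Remainder = 10101 (nonzero — an error is detected).

10101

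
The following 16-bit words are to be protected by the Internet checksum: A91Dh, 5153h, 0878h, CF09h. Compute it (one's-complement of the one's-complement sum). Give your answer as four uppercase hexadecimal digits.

2E0D

One's-complement addition (fold any carry out of bit 15 back into bit 0):
  0xA91D + 0x5153 = 0x0FA70
  0xFA70 + 0x0878 = 0x102E8 → wrap carry → 0x02E9
  0x02E9 + 0xCF09 = 0x0D1F2
One's-complement sum = 0xD1F2.
Checksum = ~0xD1F2 & 0xFFFF = 0x2E0D.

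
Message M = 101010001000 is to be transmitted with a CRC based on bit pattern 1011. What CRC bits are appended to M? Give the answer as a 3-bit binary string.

000

Append 3 zeros: 101010001000000. Divide by 1011 (XOR where the leading bit is 1):
  pos 0: 1010 XOR 1011 = 0001
  pos 3: 1100 XOR 1011 = 0111
  pos 4: 1110 XOR 1011 = 0101
  pos 5: 1011 XOR 1011 = 0000
Remainder (last 3 bits) = 000. This is the CRC / FCS.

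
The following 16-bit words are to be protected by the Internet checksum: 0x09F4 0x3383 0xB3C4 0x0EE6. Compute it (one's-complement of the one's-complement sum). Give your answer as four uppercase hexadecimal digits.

One's-complement addition (fold any carry out of bit 15 back into bit 0):
  0x09F4 + 0x3383 = 0x03D77
  0x3D77 + 0xB3C4 = 0x0F13B
  0xF13B + 0x0EE6 = 0x10021 → wrap carry → 0x0022
One's-complement sum = 0x0022.
Checksum = ~0x0022 & 0xFFFF = 0xFFDD.

FFDD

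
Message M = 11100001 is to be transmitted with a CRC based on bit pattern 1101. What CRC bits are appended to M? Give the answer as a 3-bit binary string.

Append 3 zeros: 11100001000. Divide by 1101 (XOR where the leading bit is 1):
  pos 0: 1110 XOR 1101 = 0011
  pos 2: 1100 XOR 1101 = 0001
  pos 5: 1010 XOR 1101 = 0111
  pos 6: 1110 XOR 1101 = 0011
Remainder (last 3 bits) = 110. This is the CRC / FCS.

110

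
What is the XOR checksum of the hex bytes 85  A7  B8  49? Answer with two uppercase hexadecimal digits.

XOR the bytes together:
  start with 0x85
  0x85 ⊕ 0xA7 = 0x22
  0x22 ⊕ 0xB8 = 0x9A
  0x9A ⊕ 0x49 = 0xD3

D3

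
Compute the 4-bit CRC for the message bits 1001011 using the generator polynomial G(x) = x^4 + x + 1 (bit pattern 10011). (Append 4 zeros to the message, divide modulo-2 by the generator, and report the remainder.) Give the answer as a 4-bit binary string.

1001

Append 4 zeros: 10010110000. Divide by 10011 (XOR where the leading bit is 1):
  pos 0: 10010 XOR 10011 = 00001
  pos 4: 11100 XOR 10011 = 01111
  pos 5: 11110 XOR 10011 = 01101
  pos 6: 11010 XOR 10011 = 01001
Remainder (last 4 bits) = 1001. This is the CRC / FCS.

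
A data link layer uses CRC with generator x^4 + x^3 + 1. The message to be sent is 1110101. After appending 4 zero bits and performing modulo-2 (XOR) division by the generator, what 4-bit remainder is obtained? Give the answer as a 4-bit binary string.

Append 4 zeros: 11101010000. Divide by 11001 (XOR where the leading bit is 1):
  pos 0: 11101 XOR 11001 = 00100
  pos 2: 10001 XOR 11001 = 01000
  pos 3: 10000 XOR 11001 = 01001
  pos 4: 10010 XOR 11001 = 01011
  pos 5: 10110 XOR 11001 = 01111
  pos 6: 11110 XOR 11001 = 00111
Remainder (last 4 bits) = 0111. This is the CRC / FCS.

0111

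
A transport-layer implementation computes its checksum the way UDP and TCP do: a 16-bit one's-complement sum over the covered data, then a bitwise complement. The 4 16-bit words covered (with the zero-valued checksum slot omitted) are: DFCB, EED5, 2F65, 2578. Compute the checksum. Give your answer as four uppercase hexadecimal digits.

DC80

One's-complement addition (fold any carry out of bit 15 back into bit 0):
  0xDFCB + 0xEED5 = 0x1CEA0 → wrap carry → 0xCEA1
  0xCEA1 + 0x2F65 = 0x0FE06
  0xFE06 + 0x2578 = 0x1237E → wrap carry → 0x237F
One's-complement sum = 0x237F.
Checksum = ~0x237F & 0xFFFF = 0xDC80.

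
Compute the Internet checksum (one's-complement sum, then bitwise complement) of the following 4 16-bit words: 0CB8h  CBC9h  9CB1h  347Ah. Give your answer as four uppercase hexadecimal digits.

One's-complement addition (fold any carry out of bit 15 back into bit 0):
  0x0CB8 + 0xCBC9 = 0x0D881
  0xD881 + 0x9CB1 = 0x17532 → wrap carry → 0x7533
  0x7533 + 0x347A = 0x0A9AD
One's-complement sum = 0xA9AD.
Checksum = ~0xA9AD & 0xFFFF = 0x5652.

5652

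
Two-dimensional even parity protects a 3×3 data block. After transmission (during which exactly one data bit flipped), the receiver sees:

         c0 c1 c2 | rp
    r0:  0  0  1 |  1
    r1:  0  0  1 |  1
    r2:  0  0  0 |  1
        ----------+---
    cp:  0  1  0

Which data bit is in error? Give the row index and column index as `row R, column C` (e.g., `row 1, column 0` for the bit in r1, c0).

Recompute each row's even parity and compare to rp:
  r0: data parity 1, sent rp 1 → ok
  r1: data parity 1, sent rp 1 → ok
  r2: data parity 0, sent rp 1 → mismatch
Recompute each column's even parity and compare to cp:
  c0: data parity 0, sent cp 0 → ok
  c1: data parity 0, sent cp 1 → mismatch
  c2: data parity 0, sent cp 0 → ok
Exactly one row (r2) and one column (c1) fail → the flipped bit is at their intersection.

row 2, column 1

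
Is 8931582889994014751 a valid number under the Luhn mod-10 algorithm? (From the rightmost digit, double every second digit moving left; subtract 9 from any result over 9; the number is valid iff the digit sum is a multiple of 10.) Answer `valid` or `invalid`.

valid

From the right, keep odd positions and double even positions (subtract 9 from any doubled value over 9):
  doubled (positions 2,4,...): 1 8 0 9 9 7 7 2 9 → sum 52
  kept (positions 1,3,...): 1 7 1 4 9 8 2 5 3 8 → sum 48
Total = 100.
100 mod 10 = 0, so the number is valid.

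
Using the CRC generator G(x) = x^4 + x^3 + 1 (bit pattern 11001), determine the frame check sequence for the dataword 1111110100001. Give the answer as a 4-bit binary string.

1011

Append 4 zeros: 11111101000010000. Divide by 11001 (XOR where the leading bit is 1):
  pos 0: 11111 XOR 11001 = 00110
  pos 2: 11010 XOR 11001 = 00011
  pos 5: 11100 XOR 11001 = 00101
  pos 7: 10100 XOR 11001 = 01101
  pos 8: 11011 XOR 11001 = 00010
  pos 11: 10000 XOR 11001 = 01001
  pos 12: 10010 XOR 11001 = 01011
Remainder (last 4 bits) = 1011. This is the CRC / FCS.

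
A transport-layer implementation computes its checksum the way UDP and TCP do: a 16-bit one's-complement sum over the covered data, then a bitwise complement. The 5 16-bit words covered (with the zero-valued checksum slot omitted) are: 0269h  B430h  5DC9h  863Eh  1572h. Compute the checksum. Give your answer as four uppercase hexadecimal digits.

4FEC

One's-complement addition (fold any carry out of bit 15 back into bit 0):
  0x0269 + 0xB430 = 0x0B699
  0xB699 + 0x5DC9 = 0x11462 → wrap carry → 0x1463
  0x1463 + 0x863E = 0x09AA1
  0x9AA1 + 0x1572 = 0x0B013
One's-complement sum = 0xB013.
Checksum = ~0xB013 & 0xFFFF = 0x4FEC.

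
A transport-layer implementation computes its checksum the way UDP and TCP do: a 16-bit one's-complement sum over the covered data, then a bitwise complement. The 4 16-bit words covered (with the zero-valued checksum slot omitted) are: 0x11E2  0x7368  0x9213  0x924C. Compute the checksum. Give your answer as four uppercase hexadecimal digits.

5655

One's-complement addition (fold any carry out of bit 15 back into bit 0):
  0x11E2 + 0x7368 = 0x0854A
  0x854A + 0x9213 = 0x1175D → wrap carry → 0x175E
  0x175E + 0x924C = 0x0A9AA
One's-complement sum = 0xA9AA.
Checksum = ~0xA9AA & 0xFFFF = 0x5655.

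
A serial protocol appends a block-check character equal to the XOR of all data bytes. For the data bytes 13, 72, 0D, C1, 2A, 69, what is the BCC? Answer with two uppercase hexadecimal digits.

EE

XOR the bytes together:
  start with 0x13
  0x13 ⊕ 0x72 = 0x61
  0x61 ⊕ 0x0D = 0x6C
  0x6C ⊕ 0xC1 = 0xAD
  0xAD ⊕ 0x2A = 0x87
  0x87 ⊕ 0x69 = 0xEE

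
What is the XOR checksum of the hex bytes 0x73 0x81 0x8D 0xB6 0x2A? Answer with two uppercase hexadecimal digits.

XOR the bytes together:
  start with 0x73
  0x73 ⊕ 0x81 = 0xF2
  0xF2 ⊕ 0x8D = 0x7F
  0x7F ⊕ 0xB6 = 0xC9
  0xC9 ⊕ 0x2A = 0xE3

E3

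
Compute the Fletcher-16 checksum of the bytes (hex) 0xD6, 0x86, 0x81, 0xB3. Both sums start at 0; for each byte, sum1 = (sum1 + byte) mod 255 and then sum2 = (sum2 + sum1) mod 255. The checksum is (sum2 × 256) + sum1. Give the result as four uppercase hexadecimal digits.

Running sums (mod 255):
  after byte 0 (0xD6): sum1=214, sum2=214
  after byte 1 (0x86): sum1=93, sum2=52
  after byte 2 (0x81): sum1=222, sum2=19
  after byte 3 (0xB3): sum1=146, sum2=165
Checksum = sum2·256 + sum1 = 165·256 + 146 = 42386 = 0xA592.

A592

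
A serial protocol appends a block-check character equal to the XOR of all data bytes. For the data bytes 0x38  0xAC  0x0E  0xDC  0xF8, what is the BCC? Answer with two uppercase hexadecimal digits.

XOR the bytes together:
  start with 0x38
  0x38 ⊕ 0xAC = 0x94
  0x94 ⊕ 0x0E = 0x9A
  0x9A ⊕ 0xDC = 0x46
  0x46 ⊕ 0xF8 = 0xBE

BE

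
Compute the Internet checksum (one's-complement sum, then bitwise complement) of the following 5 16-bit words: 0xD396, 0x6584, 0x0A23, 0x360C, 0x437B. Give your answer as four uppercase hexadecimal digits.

One's-complement addition (fold any carry out of bit 15 back into bit 0):
  0xD396 + 0x6584 = 0x1391A → wrap carry → 0x391B
  0x391B + 0x0A23 = 0x0433E
  0x433E + 0x360C = 0x0794A
  0x794A + 0x437B = 0x0BCC5
One's-complement sum = 0xBCC5.
Checksum = ~0xBCC5 & 0xFFFF = 0x433A.

433A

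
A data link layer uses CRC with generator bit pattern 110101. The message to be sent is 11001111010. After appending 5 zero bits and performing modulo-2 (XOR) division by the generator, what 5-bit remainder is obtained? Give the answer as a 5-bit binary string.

00010

Append 5 zeros: 1100111101000000. Divide by 110101 (XOR where the leading bit is 1):
  pos 0: 110011 XOR 110101 = 000110
  pos 3: 110110 XOR 110101 = 000011
  pos 7: 111000 XOR 110101 = 001101
  pos 9: 110100 XOR 110101 = 000001
Remainder (last 5 bits) = 00010. This is the CRC / FCS.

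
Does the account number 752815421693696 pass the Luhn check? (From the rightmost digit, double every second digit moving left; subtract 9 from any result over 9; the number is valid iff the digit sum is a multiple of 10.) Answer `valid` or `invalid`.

invalid

From the right, keep odd positions and double even positions (subtract 9 from any doubled value over 9):
  doubled (positions 2,4,...): 9 6 3 4 1 7 1 → sum 31
  kept (positions 1,3,...): 6 6 9 1 4 1 2 7 → sum 36
Total = 67.
67 mod 10 = 7, so the number is invalid.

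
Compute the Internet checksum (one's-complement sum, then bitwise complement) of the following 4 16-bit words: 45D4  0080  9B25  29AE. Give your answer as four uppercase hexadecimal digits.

F4D7

One's-complement addition (fold any carry out of bit 15 back into bit 0):
  0x45D4 + 0x0080 = 0x04654
  0x4654 + 0x9B25 = 0x0E179
  0xE179 + 0x29AE = 0x10B27 → wrap carry → 0x0B28
One's-complement sum = 0x0B28.
Checksum = ~0x0B28 & 0xFFFF = 0xF4D7.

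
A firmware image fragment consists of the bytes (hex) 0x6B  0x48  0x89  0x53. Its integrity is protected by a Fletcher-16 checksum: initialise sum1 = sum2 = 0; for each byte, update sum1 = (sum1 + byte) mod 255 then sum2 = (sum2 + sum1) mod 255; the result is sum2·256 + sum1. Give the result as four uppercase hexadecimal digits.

Running sums (mod 255):
  after byte 0 (0x6B): sum1=107, sum2=107
  after byte 1 (0x48): sum1=179, sum2=31
  after byte 2 (0x89): sum1=61, sum2=92
  after byte 3 (0x53): sum1=144, sum2=236
Checksum = sum2·256 + sum1 = 236·256 + 144 = 60560 = 0xEC90.

EC90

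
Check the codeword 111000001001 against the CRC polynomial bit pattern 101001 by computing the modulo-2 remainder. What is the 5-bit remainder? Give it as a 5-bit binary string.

01000

Modulo-2 division of 111000001001 by 101001:
  pos 0: 111000 XOR 101001 = 010001
  pos 1: 100010 XOR 101001 = 001011
  pos 3: 101101 XOR 101001 = 000100
  pos 6: 100001 XOR 101001 = 001000
Remainder = 01000 (nonzero — an error is detected).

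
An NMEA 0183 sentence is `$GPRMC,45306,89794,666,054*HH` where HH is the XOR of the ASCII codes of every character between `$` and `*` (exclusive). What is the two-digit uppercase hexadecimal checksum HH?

XOR the ASCII codes of the payload characters:
  'G' = 0x47 → acc = 0x47
  'P' = 0x50 → acc = 0x17
  'R' = 0x52 → acc = 0x45
  'M' = 0x4D → acc = 0x08
  'C' = 0x43 → acc = 0x4B
  ',' = 0x2C → acc = 0x67
  '4' = 0x34 → acc = 0x53
  '5' = 0x35 → acc = 0x66
  '3' = 0x33 → acc = 0x55
  '0' = 0x30 → acc = 0x65
  '6' = 0x36 → acc = 0x53
  ',' = 0x2C → acc = 0x7F
  '8' = 0x38 → acc = 0x47
  '9' = 0x39 → acc = 0x7E
  '7' = 0x37 → acc = 0x49
  '9' = 0x39 → acc = 0x70
  '4' = 0x34 → acc = 0x44
  ',' = 0x2C → acc = 0x68
  '6' = 0x36 → acc = 0x5E
  '6' = 0x36 → acc = 0x68
  '6' = 0x36 → acc = 0x5E
  ',' = 0x2C → acc = 0x72
  '0' = 0x30 → acc = 0x42
  '5' = 0x35 → acc = 0x77
  '4' = 0x34 → acc = 0x43
Checksum = 0x43.

43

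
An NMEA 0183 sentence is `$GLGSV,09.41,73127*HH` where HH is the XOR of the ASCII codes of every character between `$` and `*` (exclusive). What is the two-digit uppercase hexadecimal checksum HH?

5B

XOR the ASCII codes of the payload characters:
  'G' = 0x47 → acc = 0x47
  'L' = 0x4C → acc = 0x0B
  'G' = 0x47 → acc = 0x4C
  'S' = 0x53 → acc = 0x1F
  'V' = 0x56 → acc = 0x49
  ',' = 0x2C → acc = 0x65
  '0' = 0x30 → acc = 0x55
  '9' = 0x39 → acc = 0x6C
  '.' = 0x2E → acc = 0x42
  '4' = 0x34 → acc = 0x76
  '1' = 0x31 → acc = 0x47
  ',' = 0x2C → acc = 0x6B
  '7' = 0x37 → acc = 0x5C
  '3' = 0x33 → acc = 0x6F
  '1' = 0x31 → acc = 0x5E
  '2' = 0x32 → acc = 0x6C
  '7' = 0x37 → acc = 0x5B
Checksum = 0x5B.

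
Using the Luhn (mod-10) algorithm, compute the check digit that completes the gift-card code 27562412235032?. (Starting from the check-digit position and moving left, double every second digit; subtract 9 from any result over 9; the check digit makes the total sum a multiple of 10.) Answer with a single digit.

Partial digits right→left: 2 3 0 5 3 2 2 1 4 2 6 5 7 2
Double every second digit counting from the check-digit position (so the 1st, 3rd, 5th, ... of the partial from the right).
  doubled (with −9 where >9): 4 0 6 4 8 3 5 → sum 30
  kept as-is: 3 5 2 1 2 5 2 → sum 20
Total = 30 + 20 = 50.
Check digit = (10 − (50 mod 10)) mod 10 = 0.

0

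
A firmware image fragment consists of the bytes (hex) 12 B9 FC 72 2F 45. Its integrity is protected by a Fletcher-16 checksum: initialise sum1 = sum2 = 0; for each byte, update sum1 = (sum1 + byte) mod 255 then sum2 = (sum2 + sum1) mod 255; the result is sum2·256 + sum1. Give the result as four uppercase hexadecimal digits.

FBAF

Running sums (mod 255):
  after byte 0 (12): sum1=18, sum2=18
  after byte 1 (B9): sum1=203, sum2=221
  after byte 2 (FC): sum1=200, sum2=166
  after byte 3 (72): sum1=59, sum2=225
  after byte 4 (2F): sum1=106, sum2=76
  after byte 5 (45): sum1=175, sum2=251
Checksum = sum2·256 + sum1 = 251·256 + 175 = 64431 = 0xFBAF.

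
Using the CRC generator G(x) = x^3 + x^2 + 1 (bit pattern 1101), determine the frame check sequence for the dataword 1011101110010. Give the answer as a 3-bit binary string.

Append 3 zeros: 1011101110010000. Divide by 1101 (XOR where the leading bit is 1):
  pos 0: 1011 XOR 1101 = 0110
  pos 1: 1101 XOR 1101 = 0000
  pos 6: 1110 XOR 1101 = 0011
  pos 8: 1101 XOR 1101 = 0000
Remainder (last 3 bits) = 000. This is the CRC / FCS.

000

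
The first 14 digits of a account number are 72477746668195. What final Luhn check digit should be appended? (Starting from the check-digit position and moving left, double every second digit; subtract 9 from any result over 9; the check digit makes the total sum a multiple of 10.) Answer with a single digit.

Partial digits right→left: 5 9 1 8 6 6 6 4 7 7 7 4 2 7
Double every second digit counting from the check-digit position (so the 1st, 3rd, 5th, ... of the partial from the right).
  doubled (with −9 where >9): 1 2 3 3 5 5 4 → sum 23
  kept as-is: 9 8 6 4 7 4 7 → sum 45
Total = 23 + 45 = 68.
Check digit = (10 − (68 mod 10)) mod 10 = 2.

2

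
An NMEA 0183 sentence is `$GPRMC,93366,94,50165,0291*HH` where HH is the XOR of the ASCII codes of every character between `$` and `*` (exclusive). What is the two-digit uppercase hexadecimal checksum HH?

42

XOR the ASCII codes of the payload characters:
  'G' = 0x47 → acc = 0x47
  'P' = 0x50 → acc = 0x17
  'R' = 0x52 → acc = 0x45
  'M' = 0x4D → acc = 0x08
  'C' = 0x43 → acc = 0x4B
  ',' = 0x2C → acc = 0x67
  '9' = 0x39 → acc = 0x5E
  '3' = 0x33 → acc = 0x6D
  '3' = 0x33 → acc = 0x5E
  '6' = 0x36 → acc = 0x68
  '6' = 0x36 → acc = 0x5E
  ',' = 0x2C → acc = 0x72
  '9' = 0x39 → acc = 0x4B
  '4' = 0x34 → acc = 0x7F
  ',' = 0x2C → acc = 0x53
  '5' = 0x35 → acc = 0x66
  '0' = 0x30 → acc = 0x56
  '1' = 0x31 → acc = 0x67
  '6' = 0x36 → acc = 0x51
  '5' = 0x35 → acc = 0x64
  ',' = 0x2C → acc = 0x48
  '0' = 0x30 → acc = 0x78
  '2' = 0x32 → acc = 0x4A
  '9' = 0x39 → acc = 0x73
  '1' = 0x31 → acc = 0x42
Checksum = 0x42.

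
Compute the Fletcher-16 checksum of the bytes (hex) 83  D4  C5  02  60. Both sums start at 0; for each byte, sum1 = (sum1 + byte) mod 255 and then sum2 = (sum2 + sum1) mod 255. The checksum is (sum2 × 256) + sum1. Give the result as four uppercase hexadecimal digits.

Running sums (mod 255):
  after byte 0 (83): sum1=131, sum2=131
  after byte 1 (D4): sum1=88, sum2=219
  after byte 2 (C5): sum1=30, sum2=249
  after byte 3 (02): sum1=32, sum2=26
  after byte 4 (60): sum1=128, sum2=154
Checksum = sum2·256 + sum1 = 154·256 + 128 = 39552 = 0x9A80.

9A80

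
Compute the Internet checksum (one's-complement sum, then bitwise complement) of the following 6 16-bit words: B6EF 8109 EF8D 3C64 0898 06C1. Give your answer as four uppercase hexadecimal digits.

One's-complement addition (fold any carry out of bit 15 back into bit 0):
  0xB6EF + 0x8109 = 0x137F8 → wrap carry → 0x37F9
  0x37F9 + 0xEF8D = 0x12786 → wrap carry → 0x2787
  0x2787 + 0x3C64 = 0x063EB
  0x63EB + 0x0898 = 0x06C83
  0x6C83 + 0x06C1 = 0x07344
One's-complement sum = 0x7344.
Checksum = ~0x7344 & 0xFFFF = 0x8CBB.

8CBB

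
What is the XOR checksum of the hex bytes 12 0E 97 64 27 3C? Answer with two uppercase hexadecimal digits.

XOR the bytes together:
  start with 0x12
  0x12 ⊕ 0x0E = 0x1C
  0x1C ⊕ 0x97 = 0x8B
  0x8B ⊕ 0x64 = 0xEF
  0xEF ⊕ 0x27 = 0xC8
  0xC8 ⊕ 0x3C = 0xF4

F4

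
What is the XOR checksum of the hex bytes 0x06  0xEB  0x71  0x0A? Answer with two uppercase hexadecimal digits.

XOR the bytes together:
  start with 0x06
  0x06 ⊕ 0xEB = 0xED
  0xED ⊕ 0x71 = 0x9C
  0x9C ⊕ 0x0A = 0x96

96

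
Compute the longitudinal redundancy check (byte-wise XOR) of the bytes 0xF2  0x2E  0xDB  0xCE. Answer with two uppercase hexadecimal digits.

C9

XOR the bytes together:
  start with 0xF2
  0xF2 ⊕ 0x2E = 0xDC
  0xDC ⊕ 0xDB = 0x07
  0x07 ⊕ 0xCE = 0xC9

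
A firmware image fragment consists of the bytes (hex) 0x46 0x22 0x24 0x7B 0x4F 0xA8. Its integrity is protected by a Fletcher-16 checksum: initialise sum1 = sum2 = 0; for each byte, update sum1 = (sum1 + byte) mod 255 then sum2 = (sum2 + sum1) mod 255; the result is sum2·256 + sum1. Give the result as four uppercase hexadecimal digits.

9A00

Running sums (mod 255):
  after byte 0 (0x46): sum1=70, sum2=70
  after byte 1 (0x22): sum1=104, sum2=174
  after byte 2 (0x24): sum1=140, sum2=59
  after byte 3 (0x7B): sum1=8, sum2=67
  after byte 4 (0x4F): sum1=87, sum2=154
  after byte 5 (0xA8): sum1=0, sum2=154
Checksum = sum2·256 + sum1 = 154·256 + 0 = 39424 = 0x9A00.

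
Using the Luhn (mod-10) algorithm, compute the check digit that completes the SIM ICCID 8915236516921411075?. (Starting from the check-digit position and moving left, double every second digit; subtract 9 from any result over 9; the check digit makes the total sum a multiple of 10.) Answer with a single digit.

6

Partial digits right→left: 5 7 0 1 1 4 1 2 9 6 1 5 6 3 2 5 1 9 8
Double every second digit counting from the check-digit position (so the 1st, 3rd, 5th, ... of the partial from the right).
  doubled (with −9 where >9): 1 0 2 2 9 2 3 4 2 7 → sum 32
  kept as-is: 7 1 4 2 6 5 3 5 9 → sum 42
Total = 32 + 42 = 74.
Check digit = (10 − (74 mod 10)) mod 10 = 6.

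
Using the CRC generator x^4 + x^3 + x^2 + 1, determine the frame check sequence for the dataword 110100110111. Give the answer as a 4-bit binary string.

0110

Append 4 zeros: 1101001101110000. Divide by 11101 (XOR where the leading bit is 1):
  pos 0: 11010 XOR 11101 = 00111
  pos 2: 11101 XOR 11101 = 00000
  pos 7: 10111 XOR 11101 = 01010
  pos 8: 10100 XOR 11101 = 01001
  pos 9: 10010 XOR 11101 = 01111
  pos 10: 11110 XOR 11101 = 00011
Remainder (last 4 bits) = 0110. This is the CRC / FCS.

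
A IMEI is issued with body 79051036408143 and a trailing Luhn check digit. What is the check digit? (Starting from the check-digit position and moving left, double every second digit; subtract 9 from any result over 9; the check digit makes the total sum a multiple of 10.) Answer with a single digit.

Partial digits right→left: 3 4 1 8 0 4 6 3 0 1 5 0 9 7
Double every second digit counting from the check-digit position (so the 1st, 3rd, 5th, ... of the partial from the right).
  doubled (with −9 where >9): 6 2 0 3 0 1 9 → sum 21
  kept as-is: 4 8 4 3 1 0 7 → sum 27
Total = 21 + 27 = 48.
Check digit = (10 − (48 mod 10)) mod 10 = 2.

2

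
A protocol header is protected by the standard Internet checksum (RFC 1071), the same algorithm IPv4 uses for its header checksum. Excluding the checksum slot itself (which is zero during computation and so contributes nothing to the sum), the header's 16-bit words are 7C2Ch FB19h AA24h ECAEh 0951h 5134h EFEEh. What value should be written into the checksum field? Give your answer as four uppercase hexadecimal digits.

A771

One's-complement addition (fold any carry out of bit 15 back into bit 0):
  0x7C2C + 0xFB19 = 0x17745 → wrap carry → 0x7746
  0x7746 + 0xAA24 = 0x1216A → wrap carry → 0x216B
  0x216B + 0xECAE = 0x10E19 → wrap carry → 0x0E1A
  0x0E1A + 0x0951 = 0x0176B
  0x176B + 0x5134 = 0x0689F
  0x689F + 0xEFEE = 0x1588D → wrap carry → 0x588E
One's-complement sum = 0x588E.
Checksum = ~0x588E & 0xFFFF = 0xA771.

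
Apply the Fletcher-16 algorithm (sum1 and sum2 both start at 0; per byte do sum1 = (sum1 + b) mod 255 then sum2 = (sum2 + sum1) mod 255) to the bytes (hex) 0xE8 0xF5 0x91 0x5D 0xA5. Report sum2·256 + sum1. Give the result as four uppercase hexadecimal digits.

Running sums (mod 255):
  after byte 0 (0xE8): sum1=232, sum2=232
  after byte 1 (0xF5): sum1=222, sum2=199
  after byte 2 (0x91): sum1=112, sum2=56
  after byte 3 (0x5D): sum1=205, sum2=6
  after byte 4 (0xA5): sum1=115, sum2=121
Checksum = sum2·256 + sum1 = 121·256 + 115 = 31091 = 0x7973.

7973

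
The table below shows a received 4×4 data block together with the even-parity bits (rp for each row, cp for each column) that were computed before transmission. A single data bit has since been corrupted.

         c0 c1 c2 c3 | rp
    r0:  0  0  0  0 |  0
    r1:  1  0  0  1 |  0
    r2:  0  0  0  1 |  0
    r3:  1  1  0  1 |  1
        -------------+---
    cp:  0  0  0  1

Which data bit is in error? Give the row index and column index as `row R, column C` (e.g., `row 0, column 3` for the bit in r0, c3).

row 2, column 1

Recompute each row's even parity and compare to rp:
  r0: data parity 0, sent rp 0 → ok
  r1: data parity 0, sent rp 0 → ok
  r2: data parity 1, sent rp 0 → mismatch
  r3: data parity 1, sent rp 1 → ok
Recompute each column's even parity and compare to cp:
  c0: data parity 0, sent cp 0 → ok
  c1: data parity 1, sent cp 0 → mismatch
  c2: data parity 0, sent cp 0 → ok
  c3: data parity 1, sent cp 1 → ok
Exactly one row (r2) and one column (c1) fail → the flipped bit is at their intersection.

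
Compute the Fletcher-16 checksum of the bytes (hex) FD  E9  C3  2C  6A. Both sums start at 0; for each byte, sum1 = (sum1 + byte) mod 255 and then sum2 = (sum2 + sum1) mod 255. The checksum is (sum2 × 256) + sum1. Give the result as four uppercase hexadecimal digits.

AB42

Running sums (mod 255):
  after byte 0 (FD): sum1=253, sum2=253
  after byte 1 (E9): sum1=231, sum2=229
  after byte 2 (C3): sum1=171, sum2=145
  after byte 3 (2C): sum1=215, sum2=105
  after byte 4 (6A): sum1=66, sum2=171
Checksum = sum2·256 + sum1 = 171·256 + 66 = 43842 = 0xAB42.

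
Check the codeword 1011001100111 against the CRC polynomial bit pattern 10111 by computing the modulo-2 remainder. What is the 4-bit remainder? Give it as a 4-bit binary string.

Modulo-2 division of 1011001100111 by 10111:
  pos 0: 10110 XOR 10111 = 00001
  pos 4: 10110 XOR 10111 = 00001
  pos 8: 10111 XOR 10111 = 00000
Remainder = 0000 (zero — the frame passes the CRC check).

0000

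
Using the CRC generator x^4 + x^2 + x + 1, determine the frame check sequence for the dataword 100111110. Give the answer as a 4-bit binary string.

1100

Append 4 zeros: 1001111100000. Divide by 10111 (XOR where the leading bit is 1):
  pos 0: 10011 XOR 10111 = 00100
  pos 2: 10011 XOR 10111 = 00100
  pos 4: 10010 XOR 10111 = 00101
  pos 6: 10100 XOR 10111 = 00011
Remainder (last 4 bits) = 1100. This is the CRC / FCS.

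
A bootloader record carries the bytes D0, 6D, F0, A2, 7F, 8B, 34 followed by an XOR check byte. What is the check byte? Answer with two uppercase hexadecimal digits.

XOR the bytes together:
  start with 0xD0
  0xD0 ⊕ 0x6D = 0xBD
  0xBD ⊕ 0xF0 = 0x4D
  0x4D ⊕ 0xA2 = 0xEF
  0xEF ⊕ 0x7F = 0x90
  0x90 ⊕ 0x8B = 0x1B
  0x1B ⊕ 0x34 = 0x2F

2F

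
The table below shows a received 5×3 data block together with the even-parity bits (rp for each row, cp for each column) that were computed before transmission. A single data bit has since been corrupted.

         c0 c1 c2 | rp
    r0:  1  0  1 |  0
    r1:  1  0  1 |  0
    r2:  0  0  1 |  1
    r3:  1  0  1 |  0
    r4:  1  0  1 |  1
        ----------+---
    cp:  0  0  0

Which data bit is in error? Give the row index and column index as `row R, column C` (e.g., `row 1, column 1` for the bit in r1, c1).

Recompute each row's even parity and compare to rp:
  r0: data parity 0, sent rp 0 → ok
  r1: data parity 0, sent rp 0 → ok
  r2: data parity 1, sent rp 1 → ok
  r3: data parity 0, sent rp 0 → ok
  r4: data parity 0, sent rp 1 → mismatch
Recompute each column's even parity and compare to cp:
  c0: data parity 0, sent cp 0 → ok
  c1: data parity 0, sent cp 0 → ok
  c2: data parity 1, sent cp 0 → mismatch
Exactly one row (r4) and one column (c2) fail → the flipped bit is at their intersection.

row 4, column 2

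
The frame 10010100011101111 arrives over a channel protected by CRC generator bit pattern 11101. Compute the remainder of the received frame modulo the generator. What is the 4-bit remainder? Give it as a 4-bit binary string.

0000

Modulo-2 division of 10010100011101111 by 11101:
  pos 0: 10010 XOR 11101 = 01111
  pos 1: 11111 XOR 11101 = 00010
  pos 4: 10000 XOR 11101 = 01101
  pos 5: 11011 XOR 11101 = 00110
  pos 7: 11011 XOR 11101 = 00110
  pos 9: 11001 XOR 11101 = 00100
  pos 11: 10011 XOR 11101 = 01110
  pos 12: 11101 XOR 11101 = 00000
Remainder = 0000 (zero — the frame passes the CRC check).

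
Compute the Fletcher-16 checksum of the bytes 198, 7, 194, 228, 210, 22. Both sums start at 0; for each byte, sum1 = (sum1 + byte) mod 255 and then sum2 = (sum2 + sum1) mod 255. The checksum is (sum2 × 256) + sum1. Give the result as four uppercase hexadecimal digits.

Running sums (mod 255):
  after byte 0 (198): sum1=198, sum2=198
  after byte 1 (7): sum1=205, sum2=148
  after byte 2 (194): sum1=144, sum2=37
  after byte 3 (228): sum1=117, sum2=154
  after byte 4 (210): sum1=72, sum2=226
  after byte 5 (22): sum1=94, sum2=65
Checksum = sum2·256 + sum1 = 65·256 + 94 = 16734 = 0x415E.

415E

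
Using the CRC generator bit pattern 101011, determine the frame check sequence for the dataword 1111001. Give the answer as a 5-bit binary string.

00111

Append 5 zeros: 111100100000. Divide by 101011 (XOR where the leading bit is 1):
  pos 0: 111100 XOR 101011 = 010111
  pos 1: 101111 XOR 101011 = 000100
  pos 4: 100000 XOR 101011 = 001011
  pos 6: 101100 XOR 101011 = 000111
Remainder (last 5 bits) = 00111. This is the CRC / FCS.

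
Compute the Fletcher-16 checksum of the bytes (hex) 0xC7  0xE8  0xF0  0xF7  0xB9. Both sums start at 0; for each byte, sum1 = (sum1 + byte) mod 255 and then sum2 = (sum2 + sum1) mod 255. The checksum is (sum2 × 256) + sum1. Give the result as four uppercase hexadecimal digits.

Running sums (mod 255):
  after byte 0 (0xC7): sum1=199, sum2=199
  after byte 1 (0xE8): sum1=176, sum2=120
  after byte 2 (0xF0): sum1=161, sum2=26
  after byte 3 (0xF7): sum1=153, sum2=179
  after byte 4 (0xB9): sum1=83, sum2=7
Checksum = sum2·256 + sum1 = 7·256 + 83 = 1875 = 0x0753.

0753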